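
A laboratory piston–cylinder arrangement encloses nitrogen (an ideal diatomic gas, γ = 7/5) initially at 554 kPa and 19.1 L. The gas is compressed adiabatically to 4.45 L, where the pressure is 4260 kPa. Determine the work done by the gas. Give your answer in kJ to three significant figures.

Adiabatic: W = (P₁V₁ − P₂V₂)/(γ − 1) with γ = 7/5.
P₁V₁ = 10581 J, P₂V₂ = 18957 J.
W = (10581 − 18957) / 0.4 = -20939 J.

W ≈ -20.9 kJ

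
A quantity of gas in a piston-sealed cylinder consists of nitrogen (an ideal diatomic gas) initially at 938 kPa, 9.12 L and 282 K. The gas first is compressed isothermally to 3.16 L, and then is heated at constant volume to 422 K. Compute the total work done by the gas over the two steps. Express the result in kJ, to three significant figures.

Step 1 (isothermal): W = P₁V₁ ln(V₂/V₁) = (8555) ln(3.16/9.12) = -9067 J.
Step 2 (isochoric): W = 0 (constant volume).
W_total = -9067 + 0 = -9067 J.

W_total ≈ -9.07 kJ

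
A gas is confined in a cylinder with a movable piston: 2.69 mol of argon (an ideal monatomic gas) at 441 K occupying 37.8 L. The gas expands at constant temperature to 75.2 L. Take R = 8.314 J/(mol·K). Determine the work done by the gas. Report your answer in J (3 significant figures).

Isothermal: W = nRT ln(V₂/V₁).
W = (2.69)(8.314)(441) × ln(75.2/37.8)
  = 9863 × 0.6878
W_by_gas = 6784 J.

W ≈ 6780 J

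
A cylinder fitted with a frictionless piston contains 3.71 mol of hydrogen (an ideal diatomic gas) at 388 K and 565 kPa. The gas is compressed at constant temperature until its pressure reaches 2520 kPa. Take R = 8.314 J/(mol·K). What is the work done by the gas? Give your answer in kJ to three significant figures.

Isothermal process: W = nRT ln(V₂/V₁) = nRT ln(P₁/P₂).
W = (3.71)(8.314)(388) × ln(565/2520)
  = 11968 × ln(0.2242) = 11968 × -1.495
W_by_gas = -17894 J.

W ≈ -17.9 kJ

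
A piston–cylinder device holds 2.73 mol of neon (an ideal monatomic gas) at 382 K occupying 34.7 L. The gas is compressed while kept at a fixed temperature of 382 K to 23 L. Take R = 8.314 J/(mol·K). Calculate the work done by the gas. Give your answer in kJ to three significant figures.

W ≈ -3.57 kJ

Isothermal: W = nRT ln(V₂/V₁).
W = (2.73)(8.314)(382) × ln(23/34.7)
  = 8670 × -0.4112
W_by_gas = -3566 J.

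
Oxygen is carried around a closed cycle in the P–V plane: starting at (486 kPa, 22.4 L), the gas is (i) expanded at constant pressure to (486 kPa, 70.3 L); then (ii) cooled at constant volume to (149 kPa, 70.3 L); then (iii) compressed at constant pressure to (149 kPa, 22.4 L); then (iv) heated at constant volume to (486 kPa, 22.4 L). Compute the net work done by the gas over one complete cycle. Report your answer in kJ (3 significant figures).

Constant-volume legs do no work.
W(i) = (486)(70.3 − 22.4) = 23279 J; W(iii) = (149)(22.4 − 70.3) = -7137 J.
W_net = 23279 − 7137 = 16142 J (the clockwise enclosed area).

W_net ≈ 16.1 kJ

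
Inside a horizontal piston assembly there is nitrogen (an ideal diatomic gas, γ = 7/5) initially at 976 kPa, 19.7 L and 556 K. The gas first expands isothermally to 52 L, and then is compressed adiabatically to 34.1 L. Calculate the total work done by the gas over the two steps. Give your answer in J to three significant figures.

Step 1 (isothermal): W = P₁V₁ ln(V₂/V₁) = (19227) ln(52/19.7) = 18662 J.
After step 1: P = 369.8 kPa, V = 52 L, T = 556 K.
Step 2 (adiabatic): W = (P₁V₁ − P₂V₂)/(γ−1) = (19227 − 22762)/0.4 = -8838 J.
W_total = 18662 − 8838 = 9825 J.

W_total ≈ 9820 J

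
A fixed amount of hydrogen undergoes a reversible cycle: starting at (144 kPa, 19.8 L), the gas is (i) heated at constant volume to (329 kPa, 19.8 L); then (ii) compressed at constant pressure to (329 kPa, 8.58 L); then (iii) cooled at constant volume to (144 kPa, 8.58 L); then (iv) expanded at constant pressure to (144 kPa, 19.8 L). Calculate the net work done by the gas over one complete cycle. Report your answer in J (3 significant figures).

Constant-volume legs do no work.
W(ii) = (329)(8.58 − 19.8) = -3691 J; W(iv) = (144)(19.8 − 8.58) = 1616 J.
W_net = -3691 + 1616 = -2076 J (the counter-clockwise enclosed area).

W_net ≈ -2080 J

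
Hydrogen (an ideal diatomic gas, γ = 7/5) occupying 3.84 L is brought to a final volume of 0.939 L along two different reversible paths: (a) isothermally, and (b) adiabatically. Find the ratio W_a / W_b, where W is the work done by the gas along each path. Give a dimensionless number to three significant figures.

Path (a) isothermal: W = P₁V₁ ln(V₂/V₁) → W_a/(P₁V₁) = -1.408.
Path (b) adiabatic: W = P₁V₁(1 − (V₁/V₂)^(γ−1))/(γ−1) → W_b/(P₁V₁) = -1.891.
W_a / W_b = -1.408 / -1.891 = 0.7446.

W_a / W_b ≈ 0.745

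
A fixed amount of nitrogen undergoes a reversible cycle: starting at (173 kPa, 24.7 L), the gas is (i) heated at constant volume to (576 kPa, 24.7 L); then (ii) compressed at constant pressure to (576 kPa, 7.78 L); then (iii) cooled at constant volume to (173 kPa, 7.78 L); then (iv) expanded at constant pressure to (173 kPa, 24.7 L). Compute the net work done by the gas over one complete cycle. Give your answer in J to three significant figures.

W_net ≈ -6820 J

Constant-volume legs do no work.
W(ii) = (576)(7.78 − 24.7) = -9746 J; W(iv) = (173)(24.7 − 7.78) = 2927 J.
W_net = -9746 + 2927 = -6819 J (the counter-clockwise enclosed area).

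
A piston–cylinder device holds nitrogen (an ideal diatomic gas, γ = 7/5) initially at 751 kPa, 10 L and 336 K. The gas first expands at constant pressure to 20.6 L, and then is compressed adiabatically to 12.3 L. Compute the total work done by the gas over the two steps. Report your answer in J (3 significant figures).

W_total ≈ -900 J

Step 1 (isobaric): W = PΔV = (751 kPa)(20.6 − 10 L) = 7961 J.
After step 1: P = 751 kPa, V = 20.6 L, T = 692.2 K.
Step 2 (adiabatic): W = (P₁V₁ − P₂V₂)/(γ−1) = (15471 − 19015)/0.4 = -8861 J.
W_total = 7961 − 8861 = -899.9 J.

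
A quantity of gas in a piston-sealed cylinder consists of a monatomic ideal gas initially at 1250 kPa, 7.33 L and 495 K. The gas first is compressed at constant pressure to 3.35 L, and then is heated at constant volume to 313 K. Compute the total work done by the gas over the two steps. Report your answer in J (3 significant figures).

Step 1 (isobaric): W = PΔV = (1250 kPa)(3.35 − 7.33 L) = -4975 J.
Step 2 (isochoric): W = 0 (constant volume).
W_total = -4975 + 0 = -4975 J.

W_total ≈ -4980 J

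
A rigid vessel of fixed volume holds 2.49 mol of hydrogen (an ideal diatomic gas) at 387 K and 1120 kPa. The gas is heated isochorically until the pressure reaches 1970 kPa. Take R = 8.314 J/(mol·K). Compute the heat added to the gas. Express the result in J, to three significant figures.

Constant volume ⇒ W = 0, so Q = ΔU = nCᵥΔT with Cᵥ = 5R/2 = 20.79 J/(mol·K).
At constant V, T₂/T₁ = P₂/P₁ ⇒ ΔT = T₁(P₂/P₁ − 1) = 387·(1970/1120 − 1) = 293.7 K.
ΔU = (2.49)(20.79)(293.7) = 15201 J.

Q ≈ 15200 J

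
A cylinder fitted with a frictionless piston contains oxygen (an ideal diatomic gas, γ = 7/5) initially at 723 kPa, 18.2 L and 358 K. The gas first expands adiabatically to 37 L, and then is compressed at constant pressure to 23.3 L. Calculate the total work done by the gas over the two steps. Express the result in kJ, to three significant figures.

Step 1 (adiabatic): W = (P₁V₁ − P₂V₂)/(γ−1) = (13159 − 9907)/0.4 = 8128 J.
After step 1: P = 267.8 kPa, V = 37 L, T = 269.5 K.
Step 2 (isobaric): W = PΔV = (267.8 kPa)(23.3 − 37 L) = -3668 J.
W_total = 8128 − 3668 = 4460 J.

W_total ≈ 4.46 kJ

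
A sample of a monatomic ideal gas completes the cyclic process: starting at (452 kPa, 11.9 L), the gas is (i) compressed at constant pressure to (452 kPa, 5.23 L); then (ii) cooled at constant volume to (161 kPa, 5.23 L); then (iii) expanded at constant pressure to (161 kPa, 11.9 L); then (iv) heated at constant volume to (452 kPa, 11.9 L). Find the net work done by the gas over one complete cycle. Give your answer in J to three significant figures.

Constant-volume legs do no work.
W(i) = (452)(5.23 − 11.9) = -3015 J; W(iii) = (161)(11.9 − 5.23) = 1074 J.
W_net = -3015 + 1074 = -1941 J (the counter-clockwise enclosed area).

W_net ≈ -1940 J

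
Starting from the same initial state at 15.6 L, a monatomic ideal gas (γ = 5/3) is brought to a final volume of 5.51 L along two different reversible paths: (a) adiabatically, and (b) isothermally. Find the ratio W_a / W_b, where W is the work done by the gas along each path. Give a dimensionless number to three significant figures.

Path (a) adiabatic: W = P₁V₁(1 − (V₁/V₂)^(γ−1))/(γ−1) → W_a/(P₁V₁) = -1.502.
Path (b) isothermal: W = P₁V₁ ln(V₂/V₁) → W_b/(P₁V₁) = -1.041.
W_a / W_b = -1.502 / -1.041 = 1.443.

W_a / W_b ≈ 1.44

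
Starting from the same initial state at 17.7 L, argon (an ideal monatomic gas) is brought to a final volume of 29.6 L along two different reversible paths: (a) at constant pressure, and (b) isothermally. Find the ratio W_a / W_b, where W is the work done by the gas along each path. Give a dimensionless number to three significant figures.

W_a / W_b ≈ 1.31

Path (a) isobaric: W = P₁(V₂ − V₁) → W_a/(P₁V₁) = 0.6723.
Path (b) isothermal: W = P₁V₁ ln(V₂/V₁) → W_b/(P₁V₁) = 0.5142.
W_a / W_b = 0.6723 / 0.5142 = 1.307.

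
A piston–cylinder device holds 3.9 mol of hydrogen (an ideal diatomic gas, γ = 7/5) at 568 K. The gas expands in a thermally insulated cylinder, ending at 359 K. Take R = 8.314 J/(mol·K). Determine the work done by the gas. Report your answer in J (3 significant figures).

Adiabatic ⇒ Q = 0, so W_by = −ΔU = nCᵥ(T₁ − T₂).
Cᵥ = 5R/2 = 20.79 J/(mol·K).
W = (3.9)(20.79)(568 − 359) = 16942 J.

W ≈ 16900 J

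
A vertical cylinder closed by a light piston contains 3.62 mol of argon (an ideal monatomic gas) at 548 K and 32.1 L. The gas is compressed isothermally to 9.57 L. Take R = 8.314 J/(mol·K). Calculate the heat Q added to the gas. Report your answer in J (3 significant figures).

Q ≈ -20000 J

Isothermal ⇒ ΔU = 0, so Q = W = nRT ln(V₂/V₁).
Q = (3.62)(8.314)(548) ln(9.57/32.1) = 16493 × -1.21 = -19960 J.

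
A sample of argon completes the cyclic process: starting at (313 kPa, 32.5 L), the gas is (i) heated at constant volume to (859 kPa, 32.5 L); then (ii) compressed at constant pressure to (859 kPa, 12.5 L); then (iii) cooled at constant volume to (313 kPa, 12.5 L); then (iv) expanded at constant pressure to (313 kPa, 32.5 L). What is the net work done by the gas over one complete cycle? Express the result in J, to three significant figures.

Constant-volume legs do no work.
W(ii) = (859)(12.5 − 32.5) = -17180 J; W(iv) = (313)(32.5 − 12.5) = 6260 J.
W_net = -17180 + 6260 = -10920 J (the counter-clockwise enclosed area).

W_net ≈ -10900 J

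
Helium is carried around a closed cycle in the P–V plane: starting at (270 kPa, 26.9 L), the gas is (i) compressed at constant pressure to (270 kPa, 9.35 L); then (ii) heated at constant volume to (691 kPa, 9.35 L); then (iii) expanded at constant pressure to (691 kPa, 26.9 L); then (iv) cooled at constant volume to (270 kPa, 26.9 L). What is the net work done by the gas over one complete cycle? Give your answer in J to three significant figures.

Constant-volume legs do no work.
W(i) = (270)(9.35 − 26.9) = -4738 J; W(iii) = (691)(26.9 − 9.35) = 12127 J.
W_net = -4738 + 12127 = 7389 J (the clockwise enclosed area).

W_net ≈ 7390 J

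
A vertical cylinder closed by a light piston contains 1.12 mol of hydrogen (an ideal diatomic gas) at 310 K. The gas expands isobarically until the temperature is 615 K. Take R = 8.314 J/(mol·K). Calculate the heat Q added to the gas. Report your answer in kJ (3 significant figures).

Isobaric: W = nRΔT = (1.12)(8.314)(305) = 2840 J.
ΔU = nCᵥΔT with Cᵥ = 5R/2: ΔU = (1.12)(20.79)(305) = 7100 J.
Q = ΔU + W = 7100 + 2840 = 9940 J.

Q ≈ 9.94 kJ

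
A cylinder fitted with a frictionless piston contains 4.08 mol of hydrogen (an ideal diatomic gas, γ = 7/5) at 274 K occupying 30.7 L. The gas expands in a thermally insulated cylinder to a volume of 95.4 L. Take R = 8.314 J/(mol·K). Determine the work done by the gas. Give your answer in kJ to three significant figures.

Adiabatic: TV^(γ−1) = const with γ = 7/5.
T₂ = T₁ (V₁/V₂)^(γ−1) = 274 × (30.7/95.4)^0.4 = 274 × 0.6354 = 174.1 K.
W_by = nCᵥ(T₁ − T₂) = (4.08)(20.79)(274 − 174.1) = 8472 J.

W ≈ 8.47 kJ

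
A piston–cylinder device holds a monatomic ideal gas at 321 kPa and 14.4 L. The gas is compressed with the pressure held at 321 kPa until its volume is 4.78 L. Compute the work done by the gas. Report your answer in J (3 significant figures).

Isobaric: W = P ΔV.
W = (321 kPa)(4.78 − 14.4 L) = (321)(-9.62) = -3088 J.

W ≈ -3090 J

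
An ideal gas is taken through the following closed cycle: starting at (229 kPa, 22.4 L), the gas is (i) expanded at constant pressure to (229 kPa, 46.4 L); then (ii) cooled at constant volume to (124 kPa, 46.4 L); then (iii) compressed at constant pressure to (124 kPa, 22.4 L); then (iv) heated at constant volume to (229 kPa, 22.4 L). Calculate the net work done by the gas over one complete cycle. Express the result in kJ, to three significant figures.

Constant-volume legs do no work.
W(i) = (229)(46.4 − 22.4) = 5496 J; W(iii) = (124)(22.4 − 46.4) = -2976 J.
W_net = 5496 − 2976 = 2520 J (the clockwise enclosed area).

W_net ≈ 2.52 kJ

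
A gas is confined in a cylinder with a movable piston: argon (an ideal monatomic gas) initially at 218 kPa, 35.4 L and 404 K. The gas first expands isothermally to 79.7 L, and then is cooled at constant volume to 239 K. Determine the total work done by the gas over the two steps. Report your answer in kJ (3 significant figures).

W_total ≈ 6.26 kJ

Step 1 (isothermal): W = P₁V₁ ln(V₂/V₁) = (7717) ln(79.7/35.4) = 6263 J.
Step 2 (isochoric): W = 0 (constant volume).
W_total = 6263 + 0 = 6263 J.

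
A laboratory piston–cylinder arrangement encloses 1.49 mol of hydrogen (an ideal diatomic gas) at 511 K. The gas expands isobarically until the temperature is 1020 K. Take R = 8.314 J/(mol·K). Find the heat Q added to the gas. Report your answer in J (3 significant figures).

Q ≈ 22100 J

Isobaric: W = nRΔT = (1.49)(8.314)(509) = 6305 J.
ΔU = nCᵥΔT with Cᵥ = 5R/2: ΔU = (1.49)(20.79)(509) = 15764 J.
Q = ΔU + W = 15764 + 6305 = 22069 J.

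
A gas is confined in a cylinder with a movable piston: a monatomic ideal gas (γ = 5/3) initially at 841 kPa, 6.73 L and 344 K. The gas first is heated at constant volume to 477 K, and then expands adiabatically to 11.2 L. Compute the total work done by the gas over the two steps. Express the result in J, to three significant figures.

Step 1 (isochoric): W = 0 (constant volume).
After step 1: P = 1166 kPa (V unchanged).
Step 2 (adiabatic): W = (P₁V₁ − P₂V₂)/(γ−1) = (7848 − 5589)/0.667 = 3389 J.
W_total = 0 + 3389 = 3389 J.

W_total ≈ 3390 J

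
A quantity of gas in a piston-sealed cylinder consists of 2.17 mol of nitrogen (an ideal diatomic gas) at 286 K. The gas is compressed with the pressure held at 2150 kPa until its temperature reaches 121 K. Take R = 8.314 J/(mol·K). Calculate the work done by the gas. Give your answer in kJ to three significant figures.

W ≈ -2.98 kJ

Isobaric: W = P ΔV = nR ΔT.
W = (2.17)(8.314)(121 − 286) = -2977 J.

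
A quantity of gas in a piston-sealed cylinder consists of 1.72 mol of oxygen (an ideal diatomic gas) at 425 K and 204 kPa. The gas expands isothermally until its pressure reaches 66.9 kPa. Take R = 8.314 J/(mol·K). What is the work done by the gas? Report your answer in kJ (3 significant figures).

Isothermal process: W = nRT ln(V₂/V₁) = nRT ln(P₁/P₂).
W = (1.72)(8.314)(425) × ln(204/66.9)
  = 6078 × ln(3.049) = 6078 × 1.115
W_by_gas = 6776 J.

W ≈ 6.78 kJ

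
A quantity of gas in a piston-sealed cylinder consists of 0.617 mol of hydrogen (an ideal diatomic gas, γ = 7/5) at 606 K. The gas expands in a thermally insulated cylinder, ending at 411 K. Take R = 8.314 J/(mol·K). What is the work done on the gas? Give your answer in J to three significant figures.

W ≈ -2500 J

Adiabatic ⇒ Q = 0, so W_by = −ΔU = nCᵥ(T₁ − T₂).
Cᵥ = 5R/2 = 20.79 J/(mol·K).
W = (0.617)(20.79)(606 − 411) = 2501 J.
Work on gas = −W_by = -2501 J.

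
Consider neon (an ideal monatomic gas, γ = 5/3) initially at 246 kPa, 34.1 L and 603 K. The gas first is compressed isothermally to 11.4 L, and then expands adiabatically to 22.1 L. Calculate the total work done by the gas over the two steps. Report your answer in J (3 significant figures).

Step 1 (isothermal): W = P₁V₁ ln(V₂/V₁) = (8389) ln(11.4/34.1) = -9191 J.
After step 1: P = 735.8 kPa, V = 11.4 L, T = 603 K.
Step 2 (adiabatic): W = (P₁V₁ − P₂V₂)/(γ−1) = (8389 − 5395)/0.667 = 4490 J.
W_total = -9191 + 4490 = -4702 J.

W_total ≈ -4700 J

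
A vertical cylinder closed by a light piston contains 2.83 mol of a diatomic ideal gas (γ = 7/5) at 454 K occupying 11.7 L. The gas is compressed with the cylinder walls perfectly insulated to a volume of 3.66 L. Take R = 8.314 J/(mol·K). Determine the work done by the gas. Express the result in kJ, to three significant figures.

W ≈ -15.8 kJ

Adiabatic: TV^(γ−1) = const with γ = 7/5.
T₂ = T₁ (V₁/V₂)^(γ−1) = 454 × (11.7/3.66)^0.4 = 454 × 1.592 = 722.7 K.
W_by = nCᵥ(T₁ − T₂) = (2.83)(20.79)(454 − 722.7) = -15803 J.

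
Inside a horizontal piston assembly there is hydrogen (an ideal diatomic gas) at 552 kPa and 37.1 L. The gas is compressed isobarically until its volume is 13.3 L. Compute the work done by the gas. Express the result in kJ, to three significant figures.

W ≈ -13.1 kJ

Isobaric: W = P ΔV.
W = (552 kPa)(13.3 − 37.1 L) = (552)(-23.8) = -13138 J.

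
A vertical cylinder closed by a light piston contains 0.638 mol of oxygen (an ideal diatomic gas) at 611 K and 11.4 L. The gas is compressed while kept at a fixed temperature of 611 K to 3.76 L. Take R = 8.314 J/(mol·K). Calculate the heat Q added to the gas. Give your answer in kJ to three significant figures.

Isothermal ⇒ ΔU = 0, so Q = W = nRT ln(V₂/V₁).
Q = (0.638)(8.314)(611) ln(3.76/11.4) = 3241 × -1.109 = -3595 J.

Q ≈ -3.59 kJ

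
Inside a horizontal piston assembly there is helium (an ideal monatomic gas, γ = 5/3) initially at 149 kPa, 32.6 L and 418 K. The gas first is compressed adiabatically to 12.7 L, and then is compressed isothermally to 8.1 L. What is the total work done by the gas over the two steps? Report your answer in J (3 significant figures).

Step 1 (adiabatic): W = (P₁V₁ − P₂V₂)/(γ−1) = (4857 − 9106)/0.667 = -6373 J.
After step 1: P = 717 kPa, V = 12.7 L, T = 783.6 K.
Step 2 (isothermal): W = P₁V₁ ln(V₂/V₁) = (9106) ln(8.1/12.7) = -4095 J.
W_total = -6373 − 4095 = -10469 J.

W_total ≈ -10500 J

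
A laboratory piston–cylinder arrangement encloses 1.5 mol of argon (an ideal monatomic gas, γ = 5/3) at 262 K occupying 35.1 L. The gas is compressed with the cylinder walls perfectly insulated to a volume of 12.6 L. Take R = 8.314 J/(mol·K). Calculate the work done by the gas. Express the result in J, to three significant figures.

Adiabatic: TV^(γ−1) = const with γ = 5/3.
T₂ = T₁ (V₁/V₂)^(γ−1) = 262 × (35.1/12.6)^0.667 = 262 × 1.98 = 518.7 K.
W_by = nCᵥ(T₁ − T₂) = (1.5)(12.47)(262 − 518.7) = -4802 J.

W ≈ -4800 J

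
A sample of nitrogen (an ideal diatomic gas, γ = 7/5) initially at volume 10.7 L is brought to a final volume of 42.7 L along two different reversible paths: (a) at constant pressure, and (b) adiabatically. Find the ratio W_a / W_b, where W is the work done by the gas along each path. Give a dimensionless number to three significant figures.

Path (a) isobaric: W = P₁(V₂ − V₁) → W_a/(P₁V₁) = 2.991.
Path (b) adiabatic: W = P₁V₁(1 − (V₁/V₂)^(γ−1))/(γ−1) → W_b/(P₁V₁) = 1.063.
W_a / W_b = 2.991 / 1.063 = 2.814.

W_a / W_b ≈ 2.81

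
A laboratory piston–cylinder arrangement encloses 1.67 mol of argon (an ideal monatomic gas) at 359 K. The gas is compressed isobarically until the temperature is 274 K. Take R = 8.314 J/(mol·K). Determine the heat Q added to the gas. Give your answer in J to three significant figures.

Q ≈ -2950 J

Isobaric: W = nRΔT = (1.67)(8.314)(-85) = -1180 J.
ΔU = nCᵥΔT with Cᵥ = 3R/2: ΔU = (1.67)(12.47)(-85) = -1770 J.
Q = ΔU + W = -1770 − 1180 = -2950 J.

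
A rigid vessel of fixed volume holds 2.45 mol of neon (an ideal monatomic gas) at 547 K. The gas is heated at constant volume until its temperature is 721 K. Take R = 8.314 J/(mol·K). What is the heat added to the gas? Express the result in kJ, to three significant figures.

Constant volume ⇒ W = 0, so Q = ΔU = nCᵥΔT with Cᵥ = 3R/2 = 12.47 J/(mol·K).
ΔU = (2.45)(12.47)(721 − 547) = 5316 J.

Q ≈ 5.32 kJ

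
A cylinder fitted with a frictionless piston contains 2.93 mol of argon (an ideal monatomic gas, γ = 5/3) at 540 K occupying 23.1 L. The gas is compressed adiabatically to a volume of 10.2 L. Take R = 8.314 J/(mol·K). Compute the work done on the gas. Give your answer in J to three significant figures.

Adiabatic: TV^(γ−1) = const with γ = 5/3.
T₂ = T₁ (V₁/V₂)^(γ−1) = 540 × (23.1/10.2)^0.667 = 540 × 1.725 = 931.3 K.
W_by = nCᵥ(T₁ − T₂) = (2.93)(12.47)(540 − 931.3) = -14296 J.
Work on gas = −W_by = 14296 J.

W ≈ 14300 J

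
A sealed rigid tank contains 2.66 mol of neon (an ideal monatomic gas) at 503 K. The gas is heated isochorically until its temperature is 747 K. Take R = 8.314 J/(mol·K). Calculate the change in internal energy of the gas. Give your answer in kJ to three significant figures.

ΔU ≈ 8.09 kJ

Constant volume ⇒ W = 0, so Q = ΔU = nCᵥΔT with Cᵥ = 3R/2 = 12.47 J/(mol·K).
ΔU = (2.66)(12.47)(747 − 503) = 8094 J.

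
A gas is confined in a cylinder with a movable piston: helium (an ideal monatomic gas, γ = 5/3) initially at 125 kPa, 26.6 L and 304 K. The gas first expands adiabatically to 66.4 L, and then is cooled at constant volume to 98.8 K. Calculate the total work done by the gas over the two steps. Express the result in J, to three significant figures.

W_total ≈ 2280 J

Step 1 (adiabatic): W = (P₁V₁ − P₂V₂)/(γ−1) = (3325 − 1807)/0.667 = 2277 J.
Step 2 (isochoric): W = 0 (constant volume).
W_total = 2277 + 0 = 2277 J.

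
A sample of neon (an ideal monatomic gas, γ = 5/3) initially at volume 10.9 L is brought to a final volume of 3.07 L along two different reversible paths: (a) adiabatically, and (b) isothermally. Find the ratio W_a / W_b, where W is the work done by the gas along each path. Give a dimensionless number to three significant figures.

Path (a) adiabatic: W = P₁V₁(1 − (V₁/V₂)^(γ−1))/(γ−1) → W_a/(P₁V₁) = -1.991.
Path (b) isothermal: W = P₁V₁ ln(V₂/V₁) → W_b/(P₁V₁) = -1.267.
W_a / W_b = -1.991 / -1.267 = 1.571.

W_a / W_b ≈ 1.57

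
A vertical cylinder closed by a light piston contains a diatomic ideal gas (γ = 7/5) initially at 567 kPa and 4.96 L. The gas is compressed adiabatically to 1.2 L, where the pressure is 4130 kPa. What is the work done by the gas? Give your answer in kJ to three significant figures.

Adiabatic: W = (P₁V₁ − P₂V₂)/(γ − 1) with γ = 7/5.
P₁V₁ = 2812 J, P₂V₂ = 4956 J.
W = (2812 − 4956) / 0.4 = -5359 J.

W ≈ -5.36 kJ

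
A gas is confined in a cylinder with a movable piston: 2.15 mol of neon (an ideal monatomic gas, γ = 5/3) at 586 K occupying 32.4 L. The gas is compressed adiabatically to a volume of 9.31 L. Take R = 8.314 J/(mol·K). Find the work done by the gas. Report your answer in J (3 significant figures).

W ≈ -20400 J

Adiabatic: TV^(γ−1) = const with γ = 5/3.
T₂ = T₁ (V₁/V₂)^(γ−1) = 586 × (32.4/9.31)^0.667 = 586 × 2.296 = 1346 K.
W_by = nCᵥ(T₁ − T₂) = (2.15)(12.47)(586 − 1346) = -20371 J.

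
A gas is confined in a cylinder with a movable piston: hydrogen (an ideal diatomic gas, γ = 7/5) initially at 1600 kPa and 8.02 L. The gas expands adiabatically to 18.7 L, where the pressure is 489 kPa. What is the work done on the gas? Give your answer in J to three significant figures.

W ≈ -9220 J

Adiabatic: W = (P₁V₁ − P₂V₂)/(γ − 1) with γ = 7/5.
P₁V₁ = 12832 J, P₂V₂ = 9144 J.
W = (12832 − 9144) / 0.4 = 9219 J.
Work on gas = −W_by = -9219 J.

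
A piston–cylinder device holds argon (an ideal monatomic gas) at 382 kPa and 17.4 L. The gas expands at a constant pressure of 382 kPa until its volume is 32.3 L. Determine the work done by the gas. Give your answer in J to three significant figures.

Isobaric: W = P ΔV.
W = (382 kPa)(32.3 − 17.4 L) = (382)(14.9) = 5692 J.

W ≈ 5690 J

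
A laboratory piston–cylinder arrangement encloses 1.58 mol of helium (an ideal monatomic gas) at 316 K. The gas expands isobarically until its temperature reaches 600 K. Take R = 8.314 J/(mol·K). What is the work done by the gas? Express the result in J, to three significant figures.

W ≈ 3730 J

Isobaric: W = P ΔV = nR ΔT.
W = (1.58)(8.314)(600 − 316) = 3731 J.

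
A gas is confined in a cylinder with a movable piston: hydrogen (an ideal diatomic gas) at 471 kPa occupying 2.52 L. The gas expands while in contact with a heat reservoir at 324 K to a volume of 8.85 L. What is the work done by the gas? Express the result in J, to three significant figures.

Isothermal: W = nRT ln(V₂/V₁) = P₁V₁ ln(V₂/V₁).
P₁V₁ = (471 kPa)(2.52 L) = 1187 J.
W = 1187 × ln(8.85/2.52) = 1187 × 1.256
W_by_gas = 1491 J.

W ≈ 1490 J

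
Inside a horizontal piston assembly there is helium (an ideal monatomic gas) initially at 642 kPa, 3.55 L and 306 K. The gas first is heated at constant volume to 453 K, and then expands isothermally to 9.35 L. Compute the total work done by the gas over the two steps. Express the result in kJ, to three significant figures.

W_total ≈ 3.27 kJ

Step 1 (isochoric): W = 0 (constant volume).
After step 1: P = 950.4 kPa (V unchanged).
Step 2 (isothermal): W = P₁V₁ ln(V₂/V₁) = (3374) ln(9.35/3.55) = 3267 J.
W_total = 0 + 3267 = 3267 J.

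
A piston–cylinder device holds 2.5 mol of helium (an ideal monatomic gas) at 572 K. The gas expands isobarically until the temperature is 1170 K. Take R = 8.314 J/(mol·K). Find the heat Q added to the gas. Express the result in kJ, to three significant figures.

Q ≈ 31.1 kJ

Isobaric: W = nRΔT = (2.5)(8.314)(598) = 12429 J.
ΔU = nCᵥΔT with Cᵥ = 3R/2: ΔU = (2.5)(12.47)(598) = 18644 J.
Q = ΔU + W = 18644 + 12429 = 31074 J.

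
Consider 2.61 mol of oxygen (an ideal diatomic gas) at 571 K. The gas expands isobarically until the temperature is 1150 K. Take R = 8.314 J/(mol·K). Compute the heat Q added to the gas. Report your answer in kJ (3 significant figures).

Q ≈ 44.0 kJ

Isobaric: W = nRΔT = (2.61)(8.314)(579) = 12564 J.
ΔU = nCᵥΔT with Cᵥ = 5R/2: ΔU = (2.61)(20.79)(579) = 31410 J.
Q = ΔU + W = 31410 + 12564 = 43974 J.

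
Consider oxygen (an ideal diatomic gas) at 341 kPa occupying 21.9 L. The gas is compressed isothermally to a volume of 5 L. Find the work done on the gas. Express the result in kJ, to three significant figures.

Isothermal: W = nRT ln(V₂/V₁) = P₁V₁ ln(V₂/V₁).
P₁V₁ = (341 kPa)(21.9 L) = 7468 J.
W = 7468 × ln(5/21.9) = 7468 × -1.477
W_by_gas = -11030 J; work on gas = −W_by = 11030 J.

W ≈ 11.0 kJ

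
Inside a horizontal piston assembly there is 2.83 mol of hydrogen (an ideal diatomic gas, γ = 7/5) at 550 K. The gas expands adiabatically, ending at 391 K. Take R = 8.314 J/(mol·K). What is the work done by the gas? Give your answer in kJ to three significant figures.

Adiabatic ⇒ Q = 0, so W_by = −ΔU = nCᵥ(T₁ − T₂).
Cᵥ = 5R/2 = 20.79 J/(mol·K).
W = (2.83)(20.79)(550 − 391) = 9353 J.

W ≈ 9.35 kJ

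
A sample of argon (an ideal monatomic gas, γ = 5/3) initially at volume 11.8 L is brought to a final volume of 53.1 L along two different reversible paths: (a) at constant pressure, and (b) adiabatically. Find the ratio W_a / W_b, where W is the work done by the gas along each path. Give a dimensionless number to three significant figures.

Path (a) isobaric: W = P₁(V₂ − V₁) → W_a/(P₁V₁) = 3.5.
Path (b) adiabatic: W = P₁V₁(1 − (V₁/V₂)^(γ−1))/(γ−1) → W_b/(P₁V₁) = 0.9497.
W_a / W_b = 3.5 / 0.9497 = 3.685.

W_a / W_b ≈ 3.69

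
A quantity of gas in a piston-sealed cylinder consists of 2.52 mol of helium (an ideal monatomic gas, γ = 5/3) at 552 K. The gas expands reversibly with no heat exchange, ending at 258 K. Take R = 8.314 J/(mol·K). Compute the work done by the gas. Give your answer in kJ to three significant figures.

Adiabatic ⇒ Q = 0, so W_by = −ΔU = nCᵥ(T₁ − T₂).
Cᵥ = 3R/2 = 12.47 J/(mol·K).
W = (2.52)(12.47)(552 − 258) = 9240 J.

W ≈ 9.24 kJ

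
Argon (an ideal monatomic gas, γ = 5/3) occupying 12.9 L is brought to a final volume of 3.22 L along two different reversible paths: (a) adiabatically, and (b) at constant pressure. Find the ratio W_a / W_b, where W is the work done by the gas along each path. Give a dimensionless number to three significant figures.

Path (a) adiabatic: W = P₁V₁(1 − (V₁/V₂)^(γ−1))/(γ−1) → W_a/(P₁V₁) = -2.284.
Path (b) isobaric: W = P₁(V₂ − V₁) → W_b/(P₁V₁) = -0.7504.
W_a / W_b = -2.284 / -0.7504 = 3.043.

W_a / W_b ≈ 3.04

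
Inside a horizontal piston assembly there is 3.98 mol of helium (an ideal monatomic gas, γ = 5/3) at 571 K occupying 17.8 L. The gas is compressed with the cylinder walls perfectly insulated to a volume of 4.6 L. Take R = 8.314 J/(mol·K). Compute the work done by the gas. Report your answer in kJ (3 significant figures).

W ≈ -41.5 kJ

Adiabatic: TV^(γ−1) = const with γ = 5/3.
T₂ = T₁ (V₁/V₂)^(γ−1) = 571 × (17.8/4.6)^0.667 = 571 × 2.465 = 1407 K.
W_by = nCᵥ(T₁ − T₂) = (3.98)(12.47)(571 − 1407) = -41513 J.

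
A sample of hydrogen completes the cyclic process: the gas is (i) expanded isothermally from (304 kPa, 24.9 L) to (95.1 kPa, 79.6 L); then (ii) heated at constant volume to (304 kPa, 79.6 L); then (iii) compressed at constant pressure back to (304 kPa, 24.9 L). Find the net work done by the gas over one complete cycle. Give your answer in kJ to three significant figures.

Leg (i): W = PᵢVᵢ ln(V_f/Vᵢ) = (7570) ln(79.6/24.9) = 8797 J.
Leg (ii): W = 0.
Leg (iii): W = PΔV = (304)(24.9 − 79.6) = -16629 J.
W_net = 8797 − 16629 = -7832 J.

W_net ≈ -7.83 kJ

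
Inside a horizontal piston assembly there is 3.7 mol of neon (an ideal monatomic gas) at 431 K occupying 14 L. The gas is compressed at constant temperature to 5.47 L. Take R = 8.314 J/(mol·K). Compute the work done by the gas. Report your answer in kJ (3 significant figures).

W ≈ -12.5 kJ

Isothermal: W = nRT ln(V₂/V₁).
W = (3.7)(8.314)(431) × ln(5.47/14)
  = 13258 × -0.9398
W_by_gas = -12460 J.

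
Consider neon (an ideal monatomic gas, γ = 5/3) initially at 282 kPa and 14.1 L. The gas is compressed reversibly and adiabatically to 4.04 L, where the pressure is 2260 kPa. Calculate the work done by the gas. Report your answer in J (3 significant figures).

W ≈ -7730 J

Adiabatic: W = (P₁V₁ − P₂V₂)/(γ − 1) with γ = 5/3.
P₁V₁ = 3976 J, P₂V₂ = 9130 J.
W = (3976 − 9130) / 0.6667 = -7731 J.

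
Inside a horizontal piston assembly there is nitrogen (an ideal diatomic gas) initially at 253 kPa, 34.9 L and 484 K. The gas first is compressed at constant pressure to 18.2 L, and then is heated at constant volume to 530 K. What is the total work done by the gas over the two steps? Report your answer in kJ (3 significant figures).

W_total ≈ -4.23 kJ

Step 1 (isobaric): W = PΔV = (253 kPa)(18.2 − 34.9 L) = -4225 J.
Step 2 (isochoric): W = 0 (constant volume).
W_total = -4225 + 0 = -4225 J.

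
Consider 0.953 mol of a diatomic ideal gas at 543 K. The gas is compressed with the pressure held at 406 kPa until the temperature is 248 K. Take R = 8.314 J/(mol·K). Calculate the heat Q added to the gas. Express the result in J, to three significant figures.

Isobaric: W = nRΔT = (0.953)(8.314)(-295) = -2337 J.
ΔU = nCᵥΔT with Cᵥ = 5R/2: ΔU = (0.953)(20.79)(-295) = -5843 J.
Q = ΔU + W = -5843 − 2337 = -8181 J.

Q ≈ -8180 J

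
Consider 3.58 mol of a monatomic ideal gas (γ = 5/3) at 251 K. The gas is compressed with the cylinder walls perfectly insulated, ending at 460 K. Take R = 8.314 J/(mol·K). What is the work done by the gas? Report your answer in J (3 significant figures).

Adiabatic ⇒ Q = 0, so W_by = −ΔU = nCᵥ(T₁ − T₂).
Cᵥ = 3R/2 = 12.47 J/(mol·K).
W = (3.58)(12.47)(251 − 460) = -9331 J.

W ≈ -9330 J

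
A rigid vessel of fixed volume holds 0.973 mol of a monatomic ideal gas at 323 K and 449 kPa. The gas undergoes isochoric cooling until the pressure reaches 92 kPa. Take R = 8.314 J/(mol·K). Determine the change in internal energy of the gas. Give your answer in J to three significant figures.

ΔU ≈ -3120 J

Constant volume ⇒ W = 0, so Q = ΔU = nCᵥΔT with Cᵥ = 3R/2 = 12.47 J/(mol·K).
At constant V, T₂/T₁ = P₂/P₁ ⇒ ΔT = T₁(P₂/P₁ − 1) = 323·(92/449 − 1) = -256.8 K.
ΔU = (0.973)(12.47)(-256.8) = -3116 J.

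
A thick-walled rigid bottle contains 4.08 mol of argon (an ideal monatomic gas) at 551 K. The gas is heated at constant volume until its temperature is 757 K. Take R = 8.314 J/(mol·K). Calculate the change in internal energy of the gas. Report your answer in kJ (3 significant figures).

ΔU ≈ 10.5 kJ

Constant volume ⇒ W = 0, so Q = ΔU = nCᵥΔT with Cᵥ = 3R/2 = 12.47 J/(mol·K).
ΔU = (4.08)(12.47)(757 − 551) = 10482 J.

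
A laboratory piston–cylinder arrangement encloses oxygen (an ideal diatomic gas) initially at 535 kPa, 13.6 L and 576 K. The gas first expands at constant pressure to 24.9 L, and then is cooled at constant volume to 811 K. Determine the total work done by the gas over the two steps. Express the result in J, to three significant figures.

Step 1 (isobaric): W = PΔV = (535 kPa)(24.9 − 13.6 L) = 6045 J.
Step 2 (isochoric): W = 0 (constant volume).
W_total = 6045 + 0 = 6045 J.

W_total ≈ 6050 J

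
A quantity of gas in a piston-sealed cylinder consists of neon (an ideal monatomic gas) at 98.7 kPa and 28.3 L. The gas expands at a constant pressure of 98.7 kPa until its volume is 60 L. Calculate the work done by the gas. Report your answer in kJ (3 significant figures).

W ≈ 3.13 kJ

Isobaric: W = P ΔV.
W = (98.7 kPa)(60 − 28.3 L) = (98.7)(31.7) = 3129 J.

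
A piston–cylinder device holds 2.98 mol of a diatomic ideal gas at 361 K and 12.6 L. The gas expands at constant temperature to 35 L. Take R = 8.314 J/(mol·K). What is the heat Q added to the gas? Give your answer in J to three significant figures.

Isothermal ⇒ ΔU = 0, so Q = W = nRT ln(V₂/V₁).
Q = (2.98)(8.314)(361) ln(35/12.6) = 8944 × 1.022 = 9138 J.

Q ≈ 9140 J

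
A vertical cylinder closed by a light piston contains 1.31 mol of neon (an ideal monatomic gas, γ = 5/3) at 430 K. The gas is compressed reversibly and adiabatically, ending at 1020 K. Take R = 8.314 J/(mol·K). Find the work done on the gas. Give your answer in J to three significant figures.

W ≈ 9640 J

Adiabatic ⇒ Q = 0, so W_by = −ΔU = nCᵥ(T₁ − T₂).
Cᵥ = 3R/2 = 12.47 J/(mol·K).
W = (1.31)(12.47)(430 − 1020) = -9639 J.
Work on gas = −W_by = 9639 J.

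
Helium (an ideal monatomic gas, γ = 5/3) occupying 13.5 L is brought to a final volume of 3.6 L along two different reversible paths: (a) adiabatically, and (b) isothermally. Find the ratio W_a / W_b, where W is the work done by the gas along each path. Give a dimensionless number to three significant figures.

W_a / W_b ≈ 1.60

Path (a) adiabatic: W = P₁V₁(1 − (V₁/V₂)^(γ−1))/(γ−1) → W_a/(P₁V₁) = -2.121.
Path (b) isothermal: W = P₁V₁ ln(V₂/V₁) → W_b/(P₁V₁) = -1.322.
W_a / W_b = -2.121 / -1.322 = 1.604.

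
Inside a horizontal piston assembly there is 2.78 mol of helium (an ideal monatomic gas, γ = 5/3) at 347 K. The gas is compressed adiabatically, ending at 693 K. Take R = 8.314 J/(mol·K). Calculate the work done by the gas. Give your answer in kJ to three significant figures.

Adiabatic ⇒ Q = 0, so W_by = −ΔU = nCᵥ(T₁ − T₂).
Cᵥ = 3R/2 = 12.47 J/(mol·K).
W = (2.78)(12.47)(347 − 693) = -11996 J.

W ≈ -12.0 kJ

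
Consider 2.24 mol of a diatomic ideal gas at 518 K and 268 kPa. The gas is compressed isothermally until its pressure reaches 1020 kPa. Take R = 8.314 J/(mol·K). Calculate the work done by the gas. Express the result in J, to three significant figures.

W ≈ -12900 J

Isothermal process: W = nRT ln(V₂/V₁) = nRT ln(P₁/P₂).
W = (2.24)(8.314)(518) × ln(268/1020)
  = 9647 × ln(0.2627) = 9647 × -1.337
W_by_gas = -12894 J.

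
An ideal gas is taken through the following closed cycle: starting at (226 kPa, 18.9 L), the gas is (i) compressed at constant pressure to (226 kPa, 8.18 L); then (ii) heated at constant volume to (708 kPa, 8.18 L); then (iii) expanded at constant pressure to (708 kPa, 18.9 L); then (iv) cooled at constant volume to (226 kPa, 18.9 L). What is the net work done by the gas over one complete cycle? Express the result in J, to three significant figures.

W_net ≈ 5170 J

Constant-volume legs do no work.
W(i) = (226)(8.18 − 18.9) = -2423 J; W(iii) = (708)(18.9 − 8.18) = 7590 J.
W_net = -2423 + 7590 = 5167 J (the clockwise enclosed area).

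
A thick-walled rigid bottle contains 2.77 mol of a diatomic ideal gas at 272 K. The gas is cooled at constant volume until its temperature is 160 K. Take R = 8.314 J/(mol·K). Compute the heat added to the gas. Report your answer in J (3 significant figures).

Q ≈ -6450 J

Constant volume ⇒ W = 0, so Q = ΔU = nCᵥΔT with Cᵥ = 5R/2 = 20.79 J/(mol·K).
ΔU = (2.77)(20.79)(160 − 272) = -6448 J.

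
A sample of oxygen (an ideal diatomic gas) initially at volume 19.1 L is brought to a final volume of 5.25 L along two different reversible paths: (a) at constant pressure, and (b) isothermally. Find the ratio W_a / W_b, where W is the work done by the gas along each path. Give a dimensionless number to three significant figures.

W_a / W_b ≈ 0.561

Path (a) isobaric: W = P₁(V₂ − V₁) → W_a/(P₁V₁) = -0.7251.
Path (b) isothermal: W = P₁V₁ ln(V₂/V₁) → W_b/(P₁V₁) = -1.291.
W_a / W_b = -0.7251 / -1.291 = 0.5615.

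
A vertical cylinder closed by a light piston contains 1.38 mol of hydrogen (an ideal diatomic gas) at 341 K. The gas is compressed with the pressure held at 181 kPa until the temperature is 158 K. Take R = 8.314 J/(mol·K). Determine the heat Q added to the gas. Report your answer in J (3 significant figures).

Isobaric: W = nRΔT = (1.38)(8.314)(-183) = -2100 J.
ΔU = nCᵥΔT with Cᵥ = 5R/2: ΔU = (1.38)(20.79)(-183) = -5249 J.
Q = ΔU + W = -5249 − 2100 = -7349 J.

Q ≈ -7350 J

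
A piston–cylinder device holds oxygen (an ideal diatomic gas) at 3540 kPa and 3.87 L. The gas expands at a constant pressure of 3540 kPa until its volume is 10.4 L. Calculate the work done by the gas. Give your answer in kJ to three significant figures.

W ≈ 23.1 kJ

Isobaric: W = P ΔV.
W = (3540 kPa)(10.4 − 3.87 L) = (3540)(6.53) = 23116 J.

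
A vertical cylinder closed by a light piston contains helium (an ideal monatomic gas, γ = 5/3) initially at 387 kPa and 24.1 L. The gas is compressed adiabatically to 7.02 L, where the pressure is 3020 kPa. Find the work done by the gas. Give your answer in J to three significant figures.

Adiabatic: W = (P₁V₁ − P₂V₂)/(γ − 1) with γ = 5/3.
P₁V₁ = 9327 J, P₂V₂ = 21200 J.
W = (9327 − 21200) / 0.6667 = -17811 J.

W ≈ -17800 J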